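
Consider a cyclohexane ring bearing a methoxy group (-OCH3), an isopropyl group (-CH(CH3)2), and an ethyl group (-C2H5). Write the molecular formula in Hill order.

C12H24O

Atom tally by fragment:
  cyclohexane ring core → C:6 H:12
  (− 3 ring H displaced by substituents)
  + OCH3 → C:1 H:3 O:1
  + CH(CH3)2 → C:3 H:7
  + C2H5 → C:2 H:5
Element totals:
  C: 12
  H: 24
  O: 1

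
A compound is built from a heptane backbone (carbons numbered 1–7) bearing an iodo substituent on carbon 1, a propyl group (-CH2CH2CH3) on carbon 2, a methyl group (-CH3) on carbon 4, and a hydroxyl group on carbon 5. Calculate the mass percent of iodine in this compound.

Atom tally by fragment:
  ICH2 → C:1 H:2 I:1
  CH(CH2CH2CH3) → C:4 H:8
  CH2 → C:1 H:2
  CH(CH3) → C:2 H:4
  CH(OH) → C:1 H:2 O:1
  CH2 → C:1 H:2
  CH3 → C:1 H:3
Element totals:
  C: 11
  H: 23
  I: 1
  O: 1
Molecular formula: C11H23IO.
Molar mass = 298.208 g/mol.
Mass from I: 1 × 126.904 = 126.904 g/mol.
%I = 126.904 / 298.208 × 100 = 42.56%.

42.56%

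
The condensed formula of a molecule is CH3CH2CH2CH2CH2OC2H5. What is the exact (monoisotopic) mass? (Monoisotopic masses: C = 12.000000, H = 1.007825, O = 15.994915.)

Atom tally by fragment:
  CH3 → C:1 H:3
  CH2 → C:1 H:2
  CH2 → C:1 H:2
  CH2 → C:1 H:2
  CH2OC2H5 → C:3 H:7 O:1
Element totals:
  C: 7
  H: 16
  O: 1
Molecular formula: C7H16O.
  M = 7(12.0) + 16(1.007825) + 15.994915
    = 84.000000 + 16.125200 + 15.994915 = 116.120115

116.1201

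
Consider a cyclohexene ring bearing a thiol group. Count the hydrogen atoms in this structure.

10

Atom tally by fragment:
  cyclohexene ring core → C:6 H:10
  (− 1 ring H displaced by substituents)
  + SH → S:1 H:1
Element totals:
  C: 6
  H: 10
  S: 1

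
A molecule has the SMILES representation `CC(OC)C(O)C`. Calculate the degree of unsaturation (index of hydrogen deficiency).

Atom tally by fragment:
  CH3 → C:1 H:3
  CH(OCH3) → C:2 H:4 O:1
  CH(OH) → C:1 H:2 O:1
  CH3 → C:1 H:3
Element totals:
  C: 5
  H: 12
  O: 2
Molecular formula: C5H12O2.
DoU = (2C + 2 + N − H − X) / 2 = (2·5 + 2 + 0 − 12 − 0) / 2 = 0.

0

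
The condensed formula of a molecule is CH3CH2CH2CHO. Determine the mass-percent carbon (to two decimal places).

66.63%

Atom tally by fragment:
  CH3 → C:1 H:3
  CH2 → C:1 H:2
  CH2CHO → C:2 H:3 O:1
Element totals:
  C: 4
  H: 8
  O: 1
Molecular formula: C4H8O.
Molar mass = 72.107 g/mol.
Mass from C: 4 × 12.011 = 48.044 g/mol.
%C = 48.044 / 72.107 × 100 = 66.63%.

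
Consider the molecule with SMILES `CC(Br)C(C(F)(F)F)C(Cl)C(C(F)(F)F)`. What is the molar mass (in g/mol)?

Atom tally by fragment:
  CH3 → C:1 H:3
  CH(Br) → C:1 H:1 Br:1
  CH(CF3) → C:2 H:1 F:3
  CH(Cl) → C:1 H:1 Cl:1
  CH2CF3 → C:2 H:2 F:3
Element totals:
  C: 7
  H: 8
  Br: 1
  Cl: 1
  F: 6
Molecular formula: C7H8BrClF6.
  M = 7(12.011) + 8(1.008) + 79.904 + 35.45 + 6(18.998)
    = 84.077 + 8.064 + 79.904 + 35.450 + 113.988 = 321.483

321.48 g/mol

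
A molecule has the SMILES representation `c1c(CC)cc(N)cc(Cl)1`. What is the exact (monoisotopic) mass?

155.0502

Atom tally by fragment:
  benzene ring core → C:6 H:6
  (− 3 ring H displaced by substituents)
  + C2H5 → C:2 H:5
  + NH2 → N:1 H:2
  + Cl → Cl:1
Element totals:
  C: 8
  H: 10
  Cl: 1
  N: 1
Molecular formula: C8H10ClN.
  M = 8(12.0) + 10(1.007825) + 34.968853 + 14.003074
    = 96.000000 + 10.078250 + 34.968853 + 14.003074 = 155.050177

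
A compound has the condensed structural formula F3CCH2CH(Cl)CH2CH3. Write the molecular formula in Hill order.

Element totals:
  C: 5
  H: 8
  Cl: 1
  F: 3

C5H8ClF3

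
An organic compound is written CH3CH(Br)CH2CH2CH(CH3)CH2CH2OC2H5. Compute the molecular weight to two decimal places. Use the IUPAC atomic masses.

Atom tally by fragment:
  CH3 → C:1 H:3
  CH(Br) → C:1 H:1 Br:1
  CH2 → C:1 H:2
  CH2 → C:1 H:2
  CH(CH3) → C:2 H:4
  CH2 → C:1 H:2
  CH2OC2H5 → C:3 H:7 O:1
Element totals:
  C: 10
  H: 21
  Br: 1
  O: 1
Molecular formula: C10H21BrO.
  M = 10(12.011) + 21(1.008) + 79.904 + 15.999
    = 120.110 + 21.168 + 79.904 + 15.999 = 237.181

237.18 g/mol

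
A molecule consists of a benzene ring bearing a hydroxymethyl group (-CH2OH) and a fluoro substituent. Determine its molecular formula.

C7H7FO

Atom tally by fragment:
  benzene ring core → C:6 H:6
  (− 2 ring H displaced by substituents)
  + CH2OH → C:1 H:3 O:1
  + F → F:1
Element totals:
  C: 7
  H: 7
  F: 1
  O: 1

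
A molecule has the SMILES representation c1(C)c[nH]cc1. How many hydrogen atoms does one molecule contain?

7

Atom tally by fragment:
  pyrrole ring core → C:4 H:5 N:1
  (− 1 ring H displaced by substituents)
  + CH3 → C:1 H:3
Element totals:
  C: 5
  H: 7
  N: 1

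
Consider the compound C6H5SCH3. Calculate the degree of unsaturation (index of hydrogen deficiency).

Atom tally by fragment:
  benzene ring core → C:6 H:6
  (− 1 ring H displaced by substituents)
  + SCH3 → C:1 H:3 S:1
Element totals:
  C: 7
  H: 8
  S: 1
Molecular formula: C7H8S.
DoU = (2C + 2 + N − H − X) / 2 = (2·7 + 2 + 0 − 8 − 0) / 2 = 4.

4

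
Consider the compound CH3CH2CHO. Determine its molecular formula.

C3H6O

Element totals:
  C: 3
  H: 6
  O: 1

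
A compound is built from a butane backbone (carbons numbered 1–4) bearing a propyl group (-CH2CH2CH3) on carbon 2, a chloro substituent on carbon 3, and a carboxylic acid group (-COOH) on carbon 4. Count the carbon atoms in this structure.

Atom tally by fragment:
  CH3 → C:1 H:3
  CH(CH2CH2CH3) → C:4 H:8
  CH(Cl) → C:1 H:1 Cl:1
  CH2COOH → C:2 H:3 O:2
Element totals:
  C: 8
  H: 15
  Cl: 1
  O: 2

8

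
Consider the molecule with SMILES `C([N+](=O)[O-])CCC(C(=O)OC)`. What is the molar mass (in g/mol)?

Atom tally by fragment:
  O2NCH2 → C:1 H:2 N:1 O:2
  CH2 → C:1 H:2
  CH2 → C:1 H:2
  CH2COOCH3 → C:3 H:5 O:2
Element totals:
  C: 6
  H: 11
  N: 1
  O: 4
Molecular formula: C6H11NO4.
  M = 6(12.011) + 11(1.008) + 14.007 + 4(15.999)
    = 72.066 + 11.088 + 14.007 + 63.996 = 161.157

161.16 g/mol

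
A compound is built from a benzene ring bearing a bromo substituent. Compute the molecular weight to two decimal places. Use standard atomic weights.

157.01 g/mol

Atom tally by fragment:
  benzene ring core → C:6 H:6
  (− 1 ring H displaced by substituents)
  + Br → Br:1
Element totals:
  C: 6
  H: 5
  Br: 1
Molecular formula: C6H5Br.
  M = 6(12.011) + 5(1.008) + 79.904
    = 72.066 + 5.040 + 79.904 = 157.010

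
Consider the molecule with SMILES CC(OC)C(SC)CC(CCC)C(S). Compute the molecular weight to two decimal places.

236.43 g/mol

Atom tally by fragment:
  CH3 → C:1 H:3
  CH(OCH3) → C:2 H:4 O:1
  CH(SCH3) → C:2 H:4 S:1
  CH2 → C:1 H:2
  CH(CH2CH2CH3) → C:4 H:8
  CH2SH → C:1 H:3 S:1
Element totals:
  C: 11
  H: 24
  O: 1
  S: 2
Molecular formula: C11H24OS2.
  M = 11(12.011) + 24(1.008) + 15.999 + 2(32.06)
    = 132.121 + 24.192 + 15.999 + 64.120 = 236.432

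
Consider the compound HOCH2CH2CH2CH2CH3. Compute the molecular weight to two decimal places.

88.15 g/mol

Element totals:
  C: 5
  H: 12
  O: 1
Molecular formula: C5H12O.
  M = 5(12.011) + 12(1.008) + 15.999
    = 60.055 + 12.096 + 15.999 = 88.150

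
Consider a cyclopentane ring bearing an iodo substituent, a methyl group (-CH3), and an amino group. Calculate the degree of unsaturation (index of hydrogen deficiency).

Atom tally by fragment:
  cyclopentane ring core → C:5 H:10
  (− 3 ring H displaced by substituents)
  + I → I:1
  + CH3 → C:1 H:3
  + NH2 → N:1 H:2
Element totals:
  C: 6
  H: 12
  I: 1
  N: 1
Molecular formula: C6H12IN.
DoU = (2C + 2 + N − H − X) / 2 = (2·6 + 2 + 1 − 12 − 1) / 2 = 1.

1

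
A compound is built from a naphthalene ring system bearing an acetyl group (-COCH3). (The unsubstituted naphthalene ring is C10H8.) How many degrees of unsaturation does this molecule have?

Atom tally by fragment:
  naphthalene ring system core → C:10 H:8
  (− 1 ring H displaced by substituents)
  + COCH3 → C:2 H:3 O:1
Element totals:
  C: 12
  H: 10
  O: 1
Molecular formula: C12H10O.
DoU = (2C + 2 + N − H − X) / 2 = (2·12 + 2 + 0 − 10 − 0) / 2 = 8.

8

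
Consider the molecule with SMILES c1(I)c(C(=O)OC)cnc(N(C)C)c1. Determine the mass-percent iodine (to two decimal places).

41.46%

Atom tally by fragment:
  pyridine ring core → C:5 H:5 N:1
  (− 3 ring H displaced by substituents)
  + I → I:1
  + COOCH3 → C:2 H:3 O:2
  + N(CH3)2 → N:1 C:2 H:6
Element totals:
  C: 9
  H: 11
  I: 1
  N: 2
  O: 2
Molecular formula: C9H11IN2O2.
Molar mass = 306.103 g/mol.
Mass from I: 1 × 126.904 = 126.904 g/mol.
%I = 126.904 / 306.103 × 100 = 41.46%.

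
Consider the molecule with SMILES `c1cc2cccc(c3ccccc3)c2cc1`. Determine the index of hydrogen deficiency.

Atom tally by fragment:
  naphthalene ring system core → C:10 H:8
  (− 1 ring H displaced by substituents)
  + C6H5 → C:6 H:5
Element totals:
  C: 16
  H: 12
Molecular formula: C16H12.
DoU = (2C + 2 + N − H − X) / 2 = (2·16 + 2 + 0 − 12 − 0) / 2 = 11.

11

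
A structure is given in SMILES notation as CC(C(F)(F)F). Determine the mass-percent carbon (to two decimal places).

36.74%

Atom tally by fragment:
  CH3 → C:1 H:3
  CH2CF3 → C:2 H:2 F:3
Element totals:
  C: 3
  H: 5
  F: 3
Molecular formula: C3H5F3.
Molar mass = 98.067 g/mol.
Mass from C: 3 × 12.011 = 36.033 g/mol.
%C = 36.033 / 98.067 × 100 = 36.74%.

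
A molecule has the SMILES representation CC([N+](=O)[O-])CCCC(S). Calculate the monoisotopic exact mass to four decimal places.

163.0667

Atom tally by fragment:
  CH3 → C:1 H:3
  CH(NO2) → C:1 H:1 N:1 O:2
  CH2 → C:1 H:2
  CH2 → C:1 H:2
  CH2 → C:1 H:2
  CH2SH → C:1 H:3 S:1
Element totals:
  C: 6
  H: 13
  N: 1
  O: 2
  S: 1
Molecular formula: C6H13NO2S.
  M = 6(12.0) + 13(1.007825) + 14.003074 + 2(15.994915) + 31.972071
    = 72.000000 + 13.101725 + 14.003074 + 31.989830 + 31.972071 = 163.066700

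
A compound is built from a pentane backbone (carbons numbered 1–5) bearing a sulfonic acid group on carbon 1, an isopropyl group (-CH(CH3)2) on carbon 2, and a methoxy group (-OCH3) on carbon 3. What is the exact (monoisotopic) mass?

Atom tally by fragment:
  HO3SCH2 → C:1 H:3 S:1 O:3
  CH(CH(CH3)2) → C:4 H:8
  CH(OCH3) → C:2 H:4 O:1
  CH2 → C:1 H:2
  CH3 → C:1 H:3
Element totals:
  C: 9
  H: 20
  O: 4
  S: 1
Molecular formula: C9H20O4S.
  M = 9(12.0) + 20(1.007825) + 4(15.994915) + 31.972071
    = 108.000000 + 20.156500 + 63.979660 + 31.972071 = 224.108231

224.1082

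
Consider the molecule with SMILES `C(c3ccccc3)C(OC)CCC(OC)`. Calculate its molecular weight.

208.30 g/mol

Atom tally by fragment:
  C6H5CH2 → C:7 H:7
  CH(OCH3) → C:2 H:4 O:1
  CH2 → C:1 H:2
  CH2 → C:1 H:2
  CH2OCH3 → C:2 H:5 O:1
Element totals:
  C: 13
  H: 20
  O: 2
Molecular formula: C13H20O2.
  M = 13(12.011) + 20(1.008) + 2(15.999)
    = 156.143 + 20.160 + 31.998 = 208.301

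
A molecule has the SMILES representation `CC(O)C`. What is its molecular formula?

Atom tally by fragment:
  CH3 → C:1 H:3
  CH(OH) → C:1 H:2 O:1
  CH3 → C:1 H:3
Element totals:
  C: 3
  H: 8
  O: 1

C3H8O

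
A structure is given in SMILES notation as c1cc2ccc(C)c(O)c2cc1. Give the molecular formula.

Atom tally by fragment:
  naphthalene ring system core → C:10 H:8
  (− 2 ring H displaced by substituents)
  + CH3 → C:1 H:3
  + OH → O:1 H:1
Element totals:
  C: 11
  H: 10
  O: 1

C11H10O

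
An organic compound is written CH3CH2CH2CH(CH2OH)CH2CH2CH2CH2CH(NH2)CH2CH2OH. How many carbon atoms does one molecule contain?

12

Atom tally by fragment:
  CH3 → C:1 H:3
  CH2 → C:1 H:2
  CH2 → C:1 H:2
  CH(CH2OH) → C:2 H:4 O:1
  CH2 → C:1 H:2
  CH2 → C:1 H:2
  CH2 → C:1 H:2
  CH2 → C:1 H:2
  CH(NH2) → C:1 H:3 N:1
  CH2CH2OH → C:2 H:5 O:1
Element totals:
  C: 12
  H: 27
  N: 1
  O: 2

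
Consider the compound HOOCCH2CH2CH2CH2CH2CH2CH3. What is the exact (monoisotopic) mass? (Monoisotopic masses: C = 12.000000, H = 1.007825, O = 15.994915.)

144.1150

Atom tally by fragment:
  HOOCCH2 → C:2 H:3 O:2
  CH2 → C:1 H:2
  CH2 → C:1 H:2
  CH2 → C:1 H:2
  CH2 → C:1 H:2
  CH2 → C:1 H:2
  CH3 → C:1 H:3
Element totals:
  C: 8
  H: 16
  O: 2
Molecular formula: C8H16O2.
  M = 8(12.0) + 16(1.007825) + 2(15.994915)
    = 96.000000 + 16.125200 + 31.989830 = 144.115030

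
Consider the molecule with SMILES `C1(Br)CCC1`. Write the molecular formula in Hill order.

Atom tally by fragment:
  cyclobutane ring core → C:4 H:8
  (− 1 ring H displaced by substituents)
  + Br → Br:1
Element totals:
  C: 4
  H: 7
  Br: 1

C4H7Br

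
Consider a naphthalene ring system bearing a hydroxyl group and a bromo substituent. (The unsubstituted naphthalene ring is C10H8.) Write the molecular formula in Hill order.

Atom tally by fragment:
  naphthalene ring system core → C:10 H:8
  (− 2 ring H displaced by substituents)
  + OH → O:1 H:1
  + Br → Br:1
Element totals:
  C: 10
  H: 7
  Br: 1
  O: 1

C10H7BrO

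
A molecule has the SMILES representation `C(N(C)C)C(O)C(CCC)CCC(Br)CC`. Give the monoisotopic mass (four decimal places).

293.1354

Atom tally by fragment:
  (CH3)2NCH2 → C:3 H:8 N:1
  CH(OH) → C:1 H:2 O:1
  CH(CH2CH2CH3) → C:4 H:8
  CH2 → C:1 H:2
  CH2 → C:1 H:2
  CH(Br) → C:1 H:1 Br:1
  CH2 → C:1 H:2
  CH3 → C:1 H:3
Element totals:
  C: 13
  H: 28
  Br: 1
  N: 1
  O: 1
Molecular formula: C13H28BrNO.
  M = 13(12.0) + 28(1.007825) + 78.918338 + 14.003074 + 15.994915
    = 156.000000 + 28.219100 + 78.918338 + 14.003074 + 15.994915 = 293.135427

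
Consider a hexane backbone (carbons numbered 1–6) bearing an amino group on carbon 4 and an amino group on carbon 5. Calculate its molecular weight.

116.21 g/mol

Atom tally by fragment:
  CH3 → C:1 H:3
  CH2 → C:1 H:2
  CH2 → C:1 H:2
  CH(NH2) → C:1 H:3 N:1
  CH(NH2) → C:1 H:3 N:1
  CH3 → C:1 H:3
Element totals:
  C: 6
  H: 16
  N: 2
Molecular formula: C6H16N2.
  M = 6(12.011) + 16(1.008) + 2(14.007)
    = 72.066 + 16.128 + 28.014 = 116.208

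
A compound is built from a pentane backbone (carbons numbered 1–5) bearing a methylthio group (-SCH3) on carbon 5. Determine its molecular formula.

Atom tally by fragment:
  CH3 → C:1 H:3
  CH2 → C:1 H:2
  CH2 → C:1 H:2
  CH2 → C:1 H:2
  CH2SCH3 → C:2 H:5 S:1
Element totals:
  C: 6
  H: 14
  S: 1

C6H14S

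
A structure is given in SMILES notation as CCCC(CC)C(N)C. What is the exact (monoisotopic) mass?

Atom tally by fragment:
  CH3 → C:1 H:3
  CH2 → C:1 H:2
  CH2 → C:1 H:2
  CH(C2H5) → C:3 H:6
  CH(NH2) → C:1 H:3 N:1
  CH3 → C:1 H:3
Element totals:
  C: 8
  H: 19
  N: 1
Molecular formula: C8H19N.
  M = 8(12.0) + 19(1.007825) + 14.003074
    = 96.000000 + 19.148675 + 14.003074 = 129.151749

129.1517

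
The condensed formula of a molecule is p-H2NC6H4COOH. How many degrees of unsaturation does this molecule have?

Atom tally by fragment:
  benzene ring core → C:6 H:6
  (− 2 ring H displaced by substituents)
  + NH2 → N:1 H:2
  + COOH → C:1 H:1 O:2
Element totals:
  C: 7
  H: 7
  N: 1
  O: 2
Molecular formula: C7H7NO2.
DoU = (2C + 2 + N − H − X) / 2 = (2·7 + 2 + 1 − 7 − 0) / 2 = 5.

5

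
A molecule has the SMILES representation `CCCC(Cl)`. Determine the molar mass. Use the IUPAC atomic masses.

Atom tally by fragment:
  CH3 → C:1 H:3
  CH2 → C:1 H:2
  CH2 → C:1 H:2
  CH2Cl → C:1 H:2 Cl:1
Element totals:
  C: 4
  H: 9
  Cl: 1
Molecular formula: C4H9Cl.
  M = 4(12.011) + 9(1.008) + 35.45
    = 48.044 + 9.072 + 35.450 = 92.566

92.57 g/mol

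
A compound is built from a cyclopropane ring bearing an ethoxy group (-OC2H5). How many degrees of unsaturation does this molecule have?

Atom tally by fragment:
  cyclopropane ring core → C:3 H:6
  (− 1 ring H displaced by substituents)
  + OC2H5 → C:2 H:5 O:1
Element totals:
  C: 5
  H: 10
  O: 1
Molecular formula: C5H10O.
DoU = (2C + 2 + N − H − X) / 2 = (2·5 + 2 + 0 − 10 − 0) / 2 = 1.

1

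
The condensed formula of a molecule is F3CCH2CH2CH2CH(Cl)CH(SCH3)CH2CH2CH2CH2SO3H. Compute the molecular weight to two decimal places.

Element totals:
  C: 11
  H: 20
  Cl: 1
  F: 3
  O: 3
  S: 2
Molecular formula: C11H20ClF3O3S2.
  M = 11(12.011) + 20(1.008) + 35.45 + 3(18.998) + 3(15.999) + 2(32.06)
    = 132.121 + 20.160 + 35.450 + 56.994 + 47.997 + 64.120 = 356.842

356.84 g/mol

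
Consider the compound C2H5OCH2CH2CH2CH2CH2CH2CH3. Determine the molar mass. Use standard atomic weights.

Element totals:
  C: 9
  H: 20
  O: 1
Molecular formula: C9H20O.
  M = 9(12.011) + 20(1.008) + 15.999
    = 108.099 + 20.160 + 15.999 = 144.258

144.26 g/mol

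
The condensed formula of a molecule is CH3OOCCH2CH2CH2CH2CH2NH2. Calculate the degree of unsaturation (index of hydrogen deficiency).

Atom tally by fragment:
  CH3OOCCH2 → C:3 H:5 O:2
  CH2 → C:1 H:2
  CH2 → C:1 H:2
  CH2 → C:1 H:2
  CH2NH2 → C:1 H:4 N:1
Element totals:
  C: 7
  H: 15
  N: 1
  O: 2
Molecular formula: C7H15NO2.
DoU = (2C + 2 + N − H − X) / 2 = (2·7 + 2 + 1 − 15 − 0) / 2 = 1.

1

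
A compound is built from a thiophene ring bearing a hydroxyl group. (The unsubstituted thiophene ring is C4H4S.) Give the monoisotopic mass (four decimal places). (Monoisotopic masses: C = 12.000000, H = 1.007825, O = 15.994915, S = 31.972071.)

Atom tally by fragment:
  thiophene ring core → C:4 H:4 S:1
  (− 1 ring H displaced by substituents)
  + OH → O:1 H:1
Element totals:
  C: 4
  H: 4
  O: 1
  S: 1
Molecular formula: C4H4OS.
  M = 4(12.0) + 4(1.007825) + 15.994915 + 31.972071
    = 48.000000 + 4.031300 + 15.994915 + 31.972071 = 99.998286

99.9983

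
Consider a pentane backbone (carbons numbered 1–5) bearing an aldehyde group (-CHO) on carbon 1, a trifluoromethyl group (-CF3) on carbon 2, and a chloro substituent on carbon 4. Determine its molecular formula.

Atom tally by fragment:
  OHCCH2 → C:2 H:3 O:1
  CH(CF3) → C:2 H:1 F:3
  CH2 → C:1 H:2
  CH(Cl) → C:1 H:1 Cl:1
  CH3 → C:1 H:3
Element totals:
  C: 7
  H: 10
  Cl: 1
  F: 3
  O: 1

C7H10ClF3O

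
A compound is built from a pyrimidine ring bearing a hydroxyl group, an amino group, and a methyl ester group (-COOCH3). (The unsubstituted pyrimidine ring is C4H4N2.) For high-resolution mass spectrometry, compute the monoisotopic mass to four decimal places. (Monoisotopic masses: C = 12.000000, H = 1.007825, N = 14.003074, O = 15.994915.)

169.0487

Atom tally by fragment:
  pyrimidine ring core → C:4 H:4 N:2
  (− 3 ring H displaced by substituents)
  + OH → O:1 H:1
  + NH2 → N:1 H:2
  + COOCH3 → C:2 H:3 O:2
Element totals:
  C: 6
  H: 7
  N: 3
  O: 3
Molecular formula: C6H7N3O3.
  M = 6(12.0) + 7(1.007825) + 3(14.003074) + 3(15.994915)
    = 72.000000 + 7.054775 + 42.009222 + 47.984745 = 169.048742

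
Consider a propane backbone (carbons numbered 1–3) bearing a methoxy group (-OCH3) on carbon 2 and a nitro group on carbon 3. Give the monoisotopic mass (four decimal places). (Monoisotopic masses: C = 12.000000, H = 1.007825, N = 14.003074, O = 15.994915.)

Atom tally by fragment:
  CH3 → C:1 H:3
  CH(OCH3) → C:2 H:4 O:1
  CH2NO2 → C:1 H:2 N:1 O:2
Element totals:
  C: 4
  H: 9
  N: 1
  O: 3
Molecular formula: C4H9NO3.
  M = 4(12.0) + 9(1.007825) + 14.003074 + 3(15.994915)
    = 48.000000 + 9.070425 + 14.003074 + 47.984745 = 119.058244

119.0582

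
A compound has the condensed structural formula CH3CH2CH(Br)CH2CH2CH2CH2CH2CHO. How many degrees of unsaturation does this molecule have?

1

Atom tally by fragment:
  CH3 → C:1 H:3
  CH2 → C:1 H:2
  CH(Br) → C:1 H:1 Br:1
  CH2 → C:1 H:2
  CH2 → C:1 H:2
  CH2 → C:1 H:2
  CH2 → C:1 H:2
  CH2CHO → C:2 H:3 O:1
Element totals:
  C: 9
  H: 17
  Br: 1
  O: 1
Molecular formula: C9H17BrO.
DoU = (2C + 2 + N − H − X) / 2 = (2·9 + 2 + 0 − 17 − 1) / 2 = 1.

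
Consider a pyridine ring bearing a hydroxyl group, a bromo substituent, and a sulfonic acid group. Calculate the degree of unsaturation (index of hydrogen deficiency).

4

Atom tally by fragment:
  pyridine ring core → C:5 H:5 N:1
  (− 3 ring H displaced by substituents)
  + OH → O:1 H:1
  + Br → Br:1
  + SO3H → S:1 O:3 H:1
Element totals:
  C: 5
  H: 4
  Br: 1
  N: 1
  O: 4
  S: 1
Molecular formula: C5H4BrNO4S.
DoU = (2C + 2 + N − H − X) / 2 = (2·5 + 2 + 1 − 4 − 1) / 2 = 4.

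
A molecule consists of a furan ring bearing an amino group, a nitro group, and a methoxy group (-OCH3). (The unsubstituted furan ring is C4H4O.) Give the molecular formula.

Atom tally by fragment:
  furan ring core → C:4 H:4 O:1
  (− 3 ring H displaced by substituents)
  + NH2 → N:1 H:2
  + NO2 → N:1 O:2
  + OCH3 → C:1 H:3 O:1
Element totals:
  C: 5
  H: 6
  N: 2
  O: 4

C5H6N2O4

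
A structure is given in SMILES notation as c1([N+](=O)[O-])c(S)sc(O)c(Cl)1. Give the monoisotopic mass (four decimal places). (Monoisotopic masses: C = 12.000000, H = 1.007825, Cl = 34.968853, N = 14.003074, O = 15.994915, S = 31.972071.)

Atom tally by fragment:
  thiophene ring core → C:4 H:4 S:1
  (− 4 ring H displaced by substituents)
  + NO2 → N:1 O:2
  + SH → S:1 H:1
  + OH → O:1 H:1
  + Cl → Cl:1
Element totals:
  C: 4
  H: 2
  Cl: 1
  N: 1
  O: 3
  S: 2
Molecular formula: C4H2ClNO3S2.
  M = 4(12.0) + 2(1.007825) + 34.968853 + 14.003074 + 3(15.994915) + 2(31.972071)
    = 48.000000 + 2.015650 + 34.968853 + 14.003074 + 47.984745 + 63.944142 = 210.916464

210.9165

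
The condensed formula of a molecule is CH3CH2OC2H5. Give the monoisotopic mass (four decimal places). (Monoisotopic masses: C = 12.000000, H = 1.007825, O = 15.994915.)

Element totals:
  C: 4
  H: 10
  O: 1
Molecular formula: C4H10O.
  M = 4(12.0) + 10(1.007825) + 15.994915
    = 48.000000 + 10.078250 + 15.994915 = 74.073165

74.0732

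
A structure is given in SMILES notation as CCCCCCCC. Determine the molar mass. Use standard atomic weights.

114.23 g/mol

Atom tally by fragment:
  CH3 → C:1 H:3
  CH2 → C:1 H:2
  CH2 → C:1 H:2
  CH2 → C:1 H:2
  CH2 → C:1 H:2
  CH2 → C:1 H:2
  CH2 → C:1 H:2
  CH3 → C:1 H:3
Element totals:
  C: 8
  H: 18
Molecular formula: C8H18.
  M = 8(12.011) + 18(1.008)
    = 96.088 + 18.144 = 114.232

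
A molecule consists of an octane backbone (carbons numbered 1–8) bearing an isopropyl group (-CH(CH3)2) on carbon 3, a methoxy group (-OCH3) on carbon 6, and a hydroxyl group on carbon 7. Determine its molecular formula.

C12H26O2

Atom tally by fragment:
  CH3 → C:1 H:3
  CH2 → C:1 H:2
  CH(CH(CH3)2) → C:4 H:8
  CH2 → C:1 H:2
  CH2 → C:1 H:2
  CH(OCH3) → C:2 H:4 O:1
  CH(OH) → C:1 H:2 O:1
  CH3 → C:1 H:3
Element totals:
  C: 12
  H: 26
  O: 2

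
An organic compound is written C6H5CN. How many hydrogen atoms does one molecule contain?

Atom tally by fragment:
  benzene ring core → C:6 H:6
  (− 1 ring H displaced by substituents)
  + CN → C:1 N:1
Element totals:
  C: 7
  H: 5
  N: 1

5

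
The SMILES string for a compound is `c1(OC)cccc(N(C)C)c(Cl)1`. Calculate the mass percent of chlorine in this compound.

19.09%

Atom tally by fragment:
  benzene ring core → C:6 H:6
  (− 3 ring H displaced by substituents)
  + OCH3 → C:1 H:3 O:1
  + N(CH3)2 → N:1 C:2 H:6
  + Cl → Cl:1
Element totals:
  C: 9
  H: 12
  Cl: 1
  N: 1
  O: 1
Molecular formula: C9H12ClNO.
Molar mass = 185.651 g/mol.
Mass from Cl: 1 × 35.45 = 35.450 g/mol.
%Cl = 35.450 / 185.651 × 100 = 19.09%.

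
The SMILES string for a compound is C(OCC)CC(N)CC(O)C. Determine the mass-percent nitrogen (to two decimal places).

8.69%

Atom tally by fragment:
  C2H5OCH2 → C:3 H:7 O:1
  CH2 → C:1 H:2
  CH(NH2) → C:1 H:3 N:1
  CH2 → C:1 H:2
  CH(OH) → C:1 H:2 O:1
  CH3 → C:1 H:3
Element totals:
  C: 8
  H: 19
  N: 1
  O: 2
Molecular formula: C8H19NO2.
Molar mass = 161.245 g/mol.
Mass from N: 1 × 14.007 = 14.007 g/mol.
%N = 14.007 / 161.245 × 100 = 8.69%.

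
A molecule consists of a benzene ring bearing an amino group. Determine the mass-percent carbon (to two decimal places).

Atom tally by fragment:
  benzene ring core → C:6 H:6
  (− 1 ring H displaced by substituents)
  + NH2 → N:1 H:2
Element totals:
  C: 6
  H: 7
  N: 1
Molecular formula: C6H7N.
Molar mass = 93.129 g/mol.
Mass from C: 6 × 12.011 = 72.066 g/mol.
%C = 72.066 / 93.129 × 100 = 77.38%.

77.38%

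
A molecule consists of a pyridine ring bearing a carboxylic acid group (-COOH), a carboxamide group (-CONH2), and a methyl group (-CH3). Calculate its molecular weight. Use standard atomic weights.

180.16 g/mol

Atom tally by fragment:
  pyridine ring core → C:5 H:5 N:1
  (− 3 ring H displaced by substituents)
  + COOH → C:1 H:1 O:2
  + CONH2 → C:1 H:2 O:1 N:1
  + CH3 → C:1 H:3
Element totals:
  C: 8
  H: 8
  N: 2
  O: 3
Molecular formula: C8H8N2O3.
  M = 8(12.011) + 8(1.008) + 2(14.007) + 3(15.999)
    = 96.088 + 8.064 + 28.014 + 47.997 = 180.163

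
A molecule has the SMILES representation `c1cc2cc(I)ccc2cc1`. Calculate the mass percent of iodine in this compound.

Atom tally by fragment:
  naphthalene ring system core → C:10 H:8
  (− 1 ring H displaced by substituents)
  + I → I:1
Element totals:
  C: 10
  H: 7
  I: 1
Molecular formula: C10H7I.
Molar mass = 254.070 g/mol.
Mass from I: 1 × 126.904 = 126.904 g/mol.
%I = 126.904 / 254.070 × 100 = 49.95%.

49.95%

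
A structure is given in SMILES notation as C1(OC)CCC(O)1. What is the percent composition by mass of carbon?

Atom tally by fragment:
  cyclobutane ring core → C:4 H:8
  (− 2 ring H displaced by substituents)
  + OCH3 → C:1 H:3 O:1
  + OH → O:1 H:1
Element totals:
  C: 5
  H: 10
  O: 2
Molecular formula: C5H10O2.
Molar mass = 102.133 g/mol.
Mass from C: 5 × 12.011 = 60.055 g/mol.
%C = 60.055 / 102.133 × 100 = 58.80%.

58.80%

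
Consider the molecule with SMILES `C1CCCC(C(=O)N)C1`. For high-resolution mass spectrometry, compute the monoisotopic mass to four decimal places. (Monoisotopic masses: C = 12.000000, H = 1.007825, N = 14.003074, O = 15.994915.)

127.0997

Atom tally by fragment:
  cyclohexane ring core → C:6 H:12
  (− 1 ring H displaced by substituents)
  + CONH2 → C:1 H:2 O:1 N:1
Element totals:
  C: 7
  H: 13
  N: 1
  O: 1
Molecular formula: C7H13NO.
  M = 7(12.0) + 13(1.007825) + 14.003074 + 15.994915
    = 84.000000 + 13.101725 + 14.003074 + 15.994915 = 127.099714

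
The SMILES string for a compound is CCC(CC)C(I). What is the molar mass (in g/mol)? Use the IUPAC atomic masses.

Atom tally by fragment:
  CH3 → C:1 H:3
  CH2 → C:1 H:2
  CH(C2H5) → C:3 H:6
  CH2I → C:1 H:2 I:1
Element totals:
  C: 6
  H: 13
  I: 1
Molecular formula: C6H13I.
  M = 6(12.011) + 13(1.008) + 126.904
    = 72.066 + 13.104 + 126.904 = 212.074

212.07 g/mol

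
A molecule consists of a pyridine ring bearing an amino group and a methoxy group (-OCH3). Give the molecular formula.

Atom tally by fragment:
  pyridine ring core → C:5 H:5 N:1
  (− 2 ring H displaced by substituents)
  + NH2 → N:1 H:2
  + OCH3 → C:1 H:3 O:1
Element totals:
  C: 6
  H: 8
  N: 2
  O: 1

C6H8N2O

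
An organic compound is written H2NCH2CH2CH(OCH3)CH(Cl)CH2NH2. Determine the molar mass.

Element totals:
  C: 6
  H: 15
  Cl: 1
  N: 2
  O: 1
Molecular formula: C6H15ClN2O.
  M = 6(12.011) + 15(1.008) + 35.45 + 2(14.007) + 15.999
    = 72.066 + 15.120 + 35.450 + 28.014 + 15.999 = 166.649

166.65 g/mol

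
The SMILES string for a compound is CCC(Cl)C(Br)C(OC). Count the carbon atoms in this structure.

6

Atom tally by fragment:
  CH3 → C:1 H:3
  CH2 → C:1 H:2
  CH(Cl) → C:1 H:1 Cl:1
  CH(Br) → C:1 H:1 Br:1
  CH2OCH3 → C:2 H:5 O:1
Element totals:
  C: 6
  H: 12
  Br: 1
  Cl: 1
  O: 1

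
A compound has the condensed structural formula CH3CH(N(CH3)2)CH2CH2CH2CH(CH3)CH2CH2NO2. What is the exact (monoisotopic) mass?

216.1838

Atom tally by fragment:
  CH3 → C:1 H:3
  CH(N(CH3)2) → C:3 H:7 N:1
  CH2 → C:1 H:2
  CH2 → C:1 H:2
  CH2 → C:1 H:2
  CH(CH3) → C:2 H:4
  CH2 → C:1 H:2
  CH2NO2 → C:1 H:2 N:1 O:2
Element totals:
  C: 11
  H: 24
  N: 2
  O: 2
Molecular formula: C11H24N2O2.
  M = 11(12.0) + 24(1.007825) + 2(14.003074) + 2(15.994915)
    = 132.000000 + 24.187800 + 28.006148 + 31.989830 = 216.183778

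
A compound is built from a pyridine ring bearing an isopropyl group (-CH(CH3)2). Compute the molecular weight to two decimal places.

121.18 g/mol

Atom tally by fragment:
  pyridine ring core → C:5 H:5 N:1
  (− 1 ring H displaced by substituents)
  + CH(CH3)2 → C:3 H:7
Element totals:
  C: 8
  H: 11
  N: 1
Molecular formula: C8H11N.
  M = 8(12.011) + 11(1.008) + 14.007
    = 96.088 + 11.088 + 14.007 = 121.183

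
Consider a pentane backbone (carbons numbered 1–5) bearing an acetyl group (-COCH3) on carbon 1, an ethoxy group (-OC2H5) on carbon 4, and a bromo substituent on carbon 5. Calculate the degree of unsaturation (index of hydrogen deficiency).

Atom tally by fragment:
  CH3COCH2 → C:3 H:5 O:1
  CH2 → C:1 H:2
  CH2 → C:1 H:2
  CH(OC2H5) → C:3 H:6 O:1
  CH2Br → C:1 H:2 Br:1
Element totals:
  C: 9
  H: 17
  Br: 1
  O: 2
Molecular formula: C9H17BrO2.
DoU = (2C + 2 + N − H − X) / 2 = (2·9 + 2 + 0 − 17 − 1) / 2 = 1.

1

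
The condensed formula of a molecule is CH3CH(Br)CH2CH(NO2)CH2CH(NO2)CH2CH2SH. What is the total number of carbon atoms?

8

Element totals:
  C: 8
  H: 15
  Br: 1
  N: 2
  O: 4
  S: 1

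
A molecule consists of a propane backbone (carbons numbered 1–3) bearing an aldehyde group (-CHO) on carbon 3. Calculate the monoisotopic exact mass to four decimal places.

72.0575

Atom tally by fragment:
  CH3 → C:1 H:3
  CH2 → C:1 H:2
  CH2CHO → C:2 H:3 O:1
Element totals:
  C: 4
  H: 8
  O: 1
Molecular formula: C4H8O.
  M = 4(12.0) + 8(1.007825) + 15.994915
    = 48.000000 + 8.062600 + 15.994915 = 72.057515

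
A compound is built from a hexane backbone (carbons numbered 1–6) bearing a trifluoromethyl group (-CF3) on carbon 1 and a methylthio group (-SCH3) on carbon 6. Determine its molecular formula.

C8H15F3S

Atom tally by fragment:
  F3CCH2 → C:2 H:2 F:3
  CH2 → C:1 H:2
  CH2 → C:1 H:2
  CH2 → C:1 H:2
  CH2 → C:1 H:2
  CH2SCH3 → C:2 H:5 S:1
Element totals:
  C: 8
  H: 15
  F: 3
  S: 1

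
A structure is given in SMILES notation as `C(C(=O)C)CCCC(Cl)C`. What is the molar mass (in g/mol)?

Atom tally by fragment:
  CH3COCH2 → C:3 H:5 O:1
  CH2 → C:1 H:2
  CH2 → C:1 H:2
  CH2 → C:1 H:2
  CH(Cl) → C:1 H:1 Cl:1
  CH3 → C:1 H:3
Element totals:
  C: 8
  H: 15
  Cl: 1
  O: 1
Molecular formula: C8H15ClO.
  M = 8(12.011) + 15(1.008) + 35.45 + 15.999
    = 96.088 + 15.120 + 35.450 + 15.999 = 162.657

162.66 g/mol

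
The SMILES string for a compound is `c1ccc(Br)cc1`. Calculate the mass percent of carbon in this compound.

45.90%

Atom tally by fragment:
  benzene ring core → C:6 H:6
  (− 1 ring H displaced by substituents)
  + Br → Br:1
Element totals:
  C: 6
  H: 5
  Br: 1
Molecular formula: C6H5Br.
Molar mass = 157.010 g/mol.
Mass from C: 6 × 12.011 = 72.066 g/mol.
%C = 72.066 / 157.010 × 100 = 45.90%.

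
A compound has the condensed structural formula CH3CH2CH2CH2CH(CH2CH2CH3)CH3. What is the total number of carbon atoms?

Element totals:
  C: 9
  H: 20

9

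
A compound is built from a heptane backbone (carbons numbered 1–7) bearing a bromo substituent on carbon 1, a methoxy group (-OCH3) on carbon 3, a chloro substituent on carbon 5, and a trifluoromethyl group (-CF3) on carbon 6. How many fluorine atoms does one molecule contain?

3

Atom tally by fragment:
  BrCH2 → C:1 H:2 Br:1
  CH2 → C:1 H:2
  CH(OCH3) → C:2 H:4 O:1
  CH2 → C:1 H:2
  CH(Cl) → C:1 H:1 Cl:1
  CH(CF3) → C:2 H:1 F:3
  CH3 → C:1 H:3
Element totals:
  C: 9
  H: 15
  Br: 1
  Cl: 1
  F: 3
  O: 1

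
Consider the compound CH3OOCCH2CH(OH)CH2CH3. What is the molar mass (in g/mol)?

Atom tally by fragment:
  CH3OOCCH2 → C:3 H:5 O:2
  CH(OH) → C:1 H:2 O:1
  CH2 → C:1 H:2
  CH3 → C:1 H:3
Element totals:
  C: 6
  H: 12
  O: 3
Molecular formula: C6H12O3.
  M = 6(12.011) + 12(1.008) + 3(15.999)
    = 72.066 + 12.096 + 47.997 = 132.159

132.16 g/mol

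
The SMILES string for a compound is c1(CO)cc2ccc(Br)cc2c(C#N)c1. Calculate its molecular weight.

Atom tally by fragment:
  naphthalene ring system core → C:10 H:8
  (− 3 ring H displaced by substituents)
  + CH2OH → C:1 H:3 O:1
  + Br → Br:1
  + CN → C:1 N:1
Element totals:
  C: 12
  H: 8
  Br: 1
  N: 1
  O: 1
Molecular formula: C12H8BrNO.
  M = 12(12.011) + 8(1.008) + 79.904 + 14.007 + 15.999
    = 144.132 + 8.064 + 79.904 + 14.007 + 15.999 = 262.106

262.11 g/mol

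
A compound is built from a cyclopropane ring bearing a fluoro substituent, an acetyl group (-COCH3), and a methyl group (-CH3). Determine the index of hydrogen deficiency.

2

Atom tally by fragment:
  cyclopropane ring core → C:3 H:6
  (− 3 ring H displaced by substituents)
  + F → F:1
  + COCH3 → C:2 H:3 O:1
  + CH3 → C:1 H:3
Element totals:
  C: 6
  H: 9
  F: 1
  O: 1
Molecular formula: C6H9FO.
DoU = (2C + 2 + N − H − X) / 2 = (2·6 + 2 + 0 − 9 − 1) / 2 = 2.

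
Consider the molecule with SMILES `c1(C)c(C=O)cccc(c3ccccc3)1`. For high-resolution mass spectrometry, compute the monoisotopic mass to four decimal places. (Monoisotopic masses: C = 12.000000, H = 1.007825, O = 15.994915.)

Atom tally by fragment:
  benzene ring core → C:6 H:6
  (− 3 ring H displaced by substituents)
  + CH3 → C:1 H:3
  + CHO → C:1 H:1 O:1
  + C6H5 → C:6 H:5
Element totals:
  C: 14
  H: 12
  O: 1
Molecular formula: C14H12O.
  M = 14(12.0) + 12(1.007825) + 15.994915
    = 168.000000 + 12.093900 + 15.994915 = 196.088815

196.0888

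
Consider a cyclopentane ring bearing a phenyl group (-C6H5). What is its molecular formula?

Atom tally by fragment:
  cyclopentane ring core → C:5 H:10
  (− 1 ring H displaced by substituents)
  + C6H5 → C:6 H:5
Element totals:
  C: 11
  H: 14

C11H14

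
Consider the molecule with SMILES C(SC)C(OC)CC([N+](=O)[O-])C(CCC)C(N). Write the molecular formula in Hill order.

C11H24N2O3S

Atom tally by fragment:
  CH3SCH2 → C:2 H:5 S:1
  CH(OCH3) → C:2 H:4 O:1
  CH2 → C:1 H:2
  CH(NO2) → C:1 H:1 N:1 O:2
  CH(CH2CH2CH3) → C:4 H:8
  CH2NH2 → C:1 H:4 N:1
Element totals:
  C: 11
  H: 24
  N: 2
  O: 3
  S: 1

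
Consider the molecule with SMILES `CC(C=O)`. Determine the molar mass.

58.08 g/mol

Atom tally by fragment:
  CH3 → C:1 H:3
  CH2CHO → C:2 H:3 O:1
Element totals:
  C: 3
  H: 6
  O: 1
Molecular formula: C3H6O.
  M = 3(12.011) + 6(1.008) + 15.999
    = 36.033 + 6.048 + 15.999 = 58.080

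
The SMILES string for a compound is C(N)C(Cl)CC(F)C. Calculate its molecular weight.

139.60 g/mol

Atom tally by fragment:
  H2NCH2 → C:1 H:4 N:1
  CH(Cl) → C:1 H:1 Cl:1
  CH2 → C:1 H:2
  CH(F) → C:1 H:1 F:1
  CH3 → C:1 H:3
Element totals:
  C: 5
  H: 11
  Cl: 1
  F: 1
  N: 1
Molecular formula: C5H11ClFN.
  M = 5(12.011) + 11(1.008) + 35.45 + 18.998 + 14.007
    = 60.055 + 11.088 + 35.450 + 18.998 + 14.007 = 139.598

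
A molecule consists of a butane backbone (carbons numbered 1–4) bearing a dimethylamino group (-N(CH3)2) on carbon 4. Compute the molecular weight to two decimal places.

Atom tally by fragment:
  CH3 → C:1 H:3
  CH2 → C:1 H:2
  CH2 → C:1 H:2
  CH2N(CH3)2 → C:3 H:8 N:1
Element totals:
  C: 6
  H: 15
  N: 1
Molecular formula: C6H15N.
  M = 6(12.011) + 15(1.008) + 14.007
    = 72.066 + 15.120 + 14.007 = 101.193

101.19 g/mol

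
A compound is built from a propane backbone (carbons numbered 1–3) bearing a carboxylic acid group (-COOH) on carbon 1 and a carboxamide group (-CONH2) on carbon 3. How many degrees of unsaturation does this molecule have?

2

Atom tally by fragment:
  HOOCCH2 → C:2 H:3 O:2
  CH2 → C:1 H:2
  CH2CONH2 → C:2 H:4 O:1 N:1
Element totals:
  C: 5
  H: 9
  N: 1
  O: 3
Molecular formula: C5H9NO3.
DoU = (2C + 2 + N − H − X) / 2 = (2·5 + 2 + 1 − 9 − 0) / 2 = 2.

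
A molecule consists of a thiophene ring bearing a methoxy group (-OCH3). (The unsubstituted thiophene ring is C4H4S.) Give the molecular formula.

Atom tally by fragment:
  thiophene ring core → C:4 H:4 S:1
  (− 1 ring H displaced by substituents)
  + OCH3 → C:1 H:3 O:1
Element totals:
  C: 5
  H: 6
  O: 1
  S: 1

C5H6OS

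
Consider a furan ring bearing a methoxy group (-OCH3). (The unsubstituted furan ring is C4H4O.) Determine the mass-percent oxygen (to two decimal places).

32.62%

Atom tally by fragment:
  furan ring core → C:4 H:4 O:1
  (− 1 ring H displaced by substituents)
  + OCH3 → C:1 H:3 O:1
Element totals:
  C: 5
  H: 6
  O: 2
Molecular formula: C5H6O2.
Molar mass = 98.101 g/mol.
Mass from O: 2 × 15.999 = 31.998 g/mol.
%O = 31.998 / 98.101 × 100 = 32.62%.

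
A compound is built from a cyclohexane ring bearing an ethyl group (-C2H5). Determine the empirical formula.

Atom tally by fragment:
  cyclohexane ring core → C:6 H:12
  (− 1 ring H displaced by substituents)
  + C2H5 → C:2 H:5
Element totals:
  C: 8
  H: 16
Molecular formula: C8H16.
gcd of subscripts = 8; dividing each by 8:
  C: 8/8 = 1
  H: 16/8 = 2

CH2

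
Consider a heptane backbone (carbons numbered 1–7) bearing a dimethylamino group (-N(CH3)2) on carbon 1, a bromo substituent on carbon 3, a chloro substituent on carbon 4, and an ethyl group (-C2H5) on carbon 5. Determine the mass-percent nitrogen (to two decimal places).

4.92%

Atom tally by fragment:
  (CH3)2NCH2 → C:3 H:8 N:1
  CH2 → C:1 H:2
  CH(Br) → C:1 H:1 Br:1
  CH(Cl) → C:1 H:1 Cl:1
  CH(C2H5) → C:3 H:6
  CH2 → C:1 H:2
  CH3 → C:1 H:3
Element totals:
  C: 11
  H: 23
  Br: 1
  Cl: 1
  N: 1
Molecular formula: C11H23BrClN.
Molar mass = 284.666 g/mol.
Mass from N: 1 × 14.007 = 14.007 g/mol.
%N = 14.007 / 284.666 × 100 = 4.92%.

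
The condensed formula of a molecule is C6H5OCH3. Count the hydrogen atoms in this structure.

8

Atom tally by fragment:
  benzene ring core → C:6 H:6
  (− 1 ring H displaced by substituents)
  + OCH3 → C:1 H:3 O:1
Element totals:
  C: 7
  H: 8
  O: 1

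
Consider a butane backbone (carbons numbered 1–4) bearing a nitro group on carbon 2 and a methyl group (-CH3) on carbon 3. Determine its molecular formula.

C5H11NO2

Atom tally by fragment:
  CH3 → C:1 H:3
  CH(NO2) → C:1 H:1 N:1 O:2
  CH(CH3) → C:2 H:4
  CH3 → C:1 H:3
Element totals:
  C: 5
  H: 11
  N: 1
  O: 2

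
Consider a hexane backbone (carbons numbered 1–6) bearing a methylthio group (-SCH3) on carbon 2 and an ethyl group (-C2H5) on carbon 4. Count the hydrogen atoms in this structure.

Atom tally by fragment:
  CH3 → C:1 H:3
  CH(SCH3) → C:2 H:4 S:1
  CH2 → C:1 H:2
  CH(C2H5) → C:3 H:6
  CH2 → C:1 H:2
  CH3 → C:1 H:3
Element totals:
  C: 9
  H: 20
  S: 1

20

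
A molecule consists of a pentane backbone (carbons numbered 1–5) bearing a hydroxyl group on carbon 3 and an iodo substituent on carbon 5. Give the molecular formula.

Atom tally by fragment:
  CH3 → C:1 H:3
  CH2 → C:1 H:2
  CH(OH) → C:1 H:2 O:1
  CH2 → C:1 H:2
  CH2I → C:1 H:2 I:1
Element totals:
  C: 5
  H: 11
  I: 1
  O: 1

C5H11IO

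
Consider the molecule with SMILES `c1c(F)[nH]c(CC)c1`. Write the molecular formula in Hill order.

Atom tally by fragment:
  pyrrole ring core → C:4 H:5 N:1
  (− 2 ring H displaced by substituents)
  + F → F:1
  + C2H5 → C:2 H:5
Element totals:
  C: 6
  H: 8
  F: 1
  N: 1

C6H8FN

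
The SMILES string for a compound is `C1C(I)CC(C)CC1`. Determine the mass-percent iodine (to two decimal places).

56.63%

Atom tally by fragment:
  cyclohexane ring core → C:6 H:12
  (− 2 ring H displaced by substituents)
  + I → I:1
  + CH3 → C:1 H:3
Element totals:
  C: 7
  H: 13
  I: 1
Molecular formula: C7H13I.
Molar mass = 224.085 g/mol.
Mass from I: 1 × 126.904 = 126.904 g/mol.
%I = 126.904 / 224.085 × 100 = 56.63%.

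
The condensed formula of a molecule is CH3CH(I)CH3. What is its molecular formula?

Element totals:
  C: 3
  H: 7
  I: 1

C3H7I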